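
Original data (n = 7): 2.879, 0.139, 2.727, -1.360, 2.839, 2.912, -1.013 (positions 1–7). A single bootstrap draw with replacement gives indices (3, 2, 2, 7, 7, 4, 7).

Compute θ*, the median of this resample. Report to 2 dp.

Resample values: 2.727, 0.139, 0.139, -1.013, -1.013, -1.360, -1.013.
Sorted: -1.360, -1.013, -1.013, -1.013, 0.139, 0.139, 2.727
Median = middle value = -1.01

θ* = -1.01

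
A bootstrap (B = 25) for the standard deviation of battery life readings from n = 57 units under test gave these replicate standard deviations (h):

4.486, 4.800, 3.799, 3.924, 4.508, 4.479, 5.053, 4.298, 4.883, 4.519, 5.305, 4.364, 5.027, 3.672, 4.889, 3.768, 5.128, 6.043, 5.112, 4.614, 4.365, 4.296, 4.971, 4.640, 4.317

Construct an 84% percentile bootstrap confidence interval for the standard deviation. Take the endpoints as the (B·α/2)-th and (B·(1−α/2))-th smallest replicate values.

(3.768, 5.128)

Sorted replicates: 3.672, 3.768, 3.799, 3.924, 4.296, 4.298, 4.317, 4.364, 4.365, 4.479, 4.486, 4.508, 4.519, 4.614, 4.640, 4.800, 4.883, 4.889, 4.971, 5.027, 5.053, 5.112, 5.128, 5.305, 6.043
α = 0.16; lower rank = 25 × 0.080 = 2; upper rank = 25 × 0.920 = 23.
The 2nd smallest replicate is 3.768; the 23rd is 5.128.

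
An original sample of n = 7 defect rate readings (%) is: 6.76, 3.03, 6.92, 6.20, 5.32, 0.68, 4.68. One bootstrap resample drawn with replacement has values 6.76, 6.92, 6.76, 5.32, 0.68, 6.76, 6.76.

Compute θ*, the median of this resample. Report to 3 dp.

θ* = 6.760

Sorted: 0.68, 5.32, 6.76, 6.76, 6.76, 6.76, 6.92
Median = middle value = 6.760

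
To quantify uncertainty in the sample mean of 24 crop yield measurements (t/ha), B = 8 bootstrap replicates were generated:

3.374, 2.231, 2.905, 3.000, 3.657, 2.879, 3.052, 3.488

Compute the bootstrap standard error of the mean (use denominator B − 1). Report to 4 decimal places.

SE* = 0.4447

Bootstrap SE is the standard deviation of the 8 replicate means.
Mean of replicates: (3.374 + 2.231 + 2.905 + 3.000 + 3.657 + 2.879 + 3.052 + 3.488) / 8 = 24.58600 / 8 = 3.07325
Sum of squared deviations: (+0.30075)² + (−0.84225)² + (−0.16825)² + (−0.07325)² + (+0.58375)² + (−0.19425)² + (−0.02125)² + (+0.41475)² = 1.38448
Variance = 1.38448 / 7 = 0.19778
SE* = √0.19778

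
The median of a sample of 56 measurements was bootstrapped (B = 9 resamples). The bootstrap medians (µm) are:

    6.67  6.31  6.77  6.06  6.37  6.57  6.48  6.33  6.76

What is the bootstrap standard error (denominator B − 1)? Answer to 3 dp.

Bootstrap SE is the standard deviation of the 9 replicate medians.
Mean of replicates: (6.67 + 6.31 + 6.77 + 6.06 + 6.37 + 6.57 + 6.48 + 6.33 + 6.76) / 9 = 58.3200 / 9 = 6.4800
Sum of squared deviations: (+0.1900)² + (−0.1700)² + (+0.2900)² + (−0.4200)² + (−0.1100)² + (+0.0900)² + (+0.0000)² + (−0.1500)² + (+0.2800)² = 0.4466
Variance = 0.4466 / 8 = 0.0558
SE* = √0.0558

SE* = 0.236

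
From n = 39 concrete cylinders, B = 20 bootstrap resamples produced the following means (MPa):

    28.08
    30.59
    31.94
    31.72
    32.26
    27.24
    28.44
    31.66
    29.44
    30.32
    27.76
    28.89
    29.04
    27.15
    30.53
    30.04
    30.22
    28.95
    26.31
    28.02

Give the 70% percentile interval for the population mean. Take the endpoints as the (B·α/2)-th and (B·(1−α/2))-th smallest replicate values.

(27.24, 31.66)

Sorted replicates: 26.31, 27.15, 27.24, 27.76, 28.02, 28.08, 28.44, 28.89, 28.95, 29.04, 29.44, 30.04, 30.22, 30.32, 30.53, 30.59, 31.66, 31.72, 31.94, 32.26
α = 0.30; lower rank = 20 × 0.150 = 3; upper rank = 20 × 0.850 = 17.
The 3rd smallest replicate is 27.24; the 17th is 31.66.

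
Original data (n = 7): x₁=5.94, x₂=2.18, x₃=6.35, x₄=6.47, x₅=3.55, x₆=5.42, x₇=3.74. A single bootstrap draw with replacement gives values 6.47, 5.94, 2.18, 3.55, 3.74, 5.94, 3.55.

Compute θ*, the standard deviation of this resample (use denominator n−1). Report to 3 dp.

θ* = 1.622

Mean = 4.4814; sum of squared deviations = 15.7907
s² = 15.7907 / 6 = 2.6318
s = √2.6318 = 1.622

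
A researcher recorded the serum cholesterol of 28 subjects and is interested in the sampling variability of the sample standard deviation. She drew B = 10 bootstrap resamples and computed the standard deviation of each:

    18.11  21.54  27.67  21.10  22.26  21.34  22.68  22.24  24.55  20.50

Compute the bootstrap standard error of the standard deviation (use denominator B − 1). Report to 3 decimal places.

SE* = 2.532

Bootstrap SE is the standard deviation of the 10 replicate standard deviations.
Mean of replicates: (18.11 + 21.54 + 27.67 + 21.10 + 22.26 + 21.34 + 22.68 + 22.24 + 24.55 + 20.50) / 10 = 221.9900 / 10 = 22.1990
Sum of squared deviations: (−4.0890)² + (−0.6590)² + (+5.4710)² + (−1.0990)² + (+0.0610)² + (−0.8590)² + (+0.4810)² + (+0.0410)² + (+2.3510)² + (−1.6990)² = 57.6823
Variance = 57.6823 / 9 = 6.4091
SE* = √6.4091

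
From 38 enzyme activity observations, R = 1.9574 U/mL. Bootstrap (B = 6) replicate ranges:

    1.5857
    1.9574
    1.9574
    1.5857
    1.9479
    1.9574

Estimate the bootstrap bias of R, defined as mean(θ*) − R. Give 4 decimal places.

bias = −0.1255

mean(θ*) = (1.5857 + 1.9574 + 1.9574 + 1.5857 + 1.9479 + 1.9574) / 6 = 1.83192
bias = 1.83192 − 1.9574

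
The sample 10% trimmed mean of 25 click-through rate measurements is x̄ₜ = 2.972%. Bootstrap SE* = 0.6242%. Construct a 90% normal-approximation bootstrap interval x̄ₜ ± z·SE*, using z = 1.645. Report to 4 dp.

Margin = 1.645 × 0.6242 = 1.02681
Interval: 2.972 ± 1.02681

(1.9452, 3.9988)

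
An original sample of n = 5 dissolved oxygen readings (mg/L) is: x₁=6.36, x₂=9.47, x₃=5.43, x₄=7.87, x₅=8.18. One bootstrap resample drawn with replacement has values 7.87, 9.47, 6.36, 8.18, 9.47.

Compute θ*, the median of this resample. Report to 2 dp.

θ* = 8.18

Sorted: 6.36, 7.87, 8.18, 9.47, 9.47
Median = middle value = 8.18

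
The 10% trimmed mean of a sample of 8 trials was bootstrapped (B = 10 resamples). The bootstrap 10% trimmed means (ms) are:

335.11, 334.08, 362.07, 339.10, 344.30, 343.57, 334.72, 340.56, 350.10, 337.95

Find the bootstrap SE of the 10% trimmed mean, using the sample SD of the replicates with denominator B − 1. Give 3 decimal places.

SE* = 8.602

Bootstrap SE is the standard deviation of the 10 replicate 10% trimmed means.
Mean of replicates: (335.11 + 334.08 + 362.07 + 339.10 + 344.30 + 343.57 + 334.72 + 340.56 + 350.10 + 337.95) / 10 = 3421.5600 / 10 = 342.1560
Sum of squared deviations: (−7.0460)² + (−8.0760)² + (+19.9140)² + (−3.0560)² + (+2.1440)² + (+1.4140)² + (−7.4360)² + (−1.5960)² + (+7.9440)² + (−4.2060)² = 666.0094
Variance = 666.0094 / 9 = 74.0010
SE* = √74.0010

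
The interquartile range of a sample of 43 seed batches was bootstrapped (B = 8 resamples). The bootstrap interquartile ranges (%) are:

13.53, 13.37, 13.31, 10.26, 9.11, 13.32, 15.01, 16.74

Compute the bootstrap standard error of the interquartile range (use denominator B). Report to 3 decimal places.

SE* = 2.270

Bootstrap SE is the standard deviation of the 8 replicate interquartile ranges.
Mean of replicates: (13.53 + 13.37 + 13.31 + 10.26 + 9.11 + 13.32 + 15.01 + 16.74) / 8 = 104.6500 / 8 = 13.0812
Sum of squared deviations: (+0.4488)² + (+0.2888)² + (+0.2288)² + (−2.8212)² + (−3.9712)² + (+0.2388)² + (+1.9288)² + (+3.6587)² = 41.2309
Variance = 41.2309 / 8 = 5.1539
SE* = √5.1539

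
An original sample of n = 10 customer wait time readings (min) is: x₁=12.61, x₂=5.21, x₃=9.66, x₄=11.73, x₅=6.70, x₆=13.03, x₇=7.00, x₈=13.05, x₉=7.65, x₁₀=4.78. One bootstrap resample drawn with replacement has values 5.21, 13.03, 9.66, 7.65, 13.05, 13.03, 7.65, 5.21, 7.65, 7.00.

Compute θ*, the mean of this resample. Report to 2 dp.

θ* = 8.91

Mean = (5.21 + 13.03 + 9.66 + 7.65 + 13.05 + 13.03 + 7.65 + 5.21 + 7.65 + 7.00) / 10 = 89.140 / 10 = 8.91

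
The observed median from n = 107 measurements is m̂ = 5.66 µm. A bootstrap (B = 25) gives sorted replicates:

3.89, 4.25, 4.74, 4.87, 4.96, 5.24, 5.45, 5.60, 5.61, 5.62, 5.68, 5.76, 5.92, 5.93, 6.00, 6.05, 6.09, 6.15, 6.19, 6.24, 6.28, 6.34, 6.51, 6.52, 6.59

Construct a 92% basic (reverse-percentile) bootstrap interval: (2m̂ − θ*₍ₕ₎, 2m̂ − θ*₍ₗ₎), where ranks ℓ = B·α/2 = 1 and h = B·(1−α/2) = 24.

Percentile endpoints at ranks 1 and 24: θ*₍1₎ = 3.89, θ*₍24₎ = 6.52.
Basic interval reflects these around m̂:
  lower = 2 × 5.66 − 6.52 = 4.80
  upper = 2 × 5.66 − 3.89 = 7.43

(4.80, 7.43)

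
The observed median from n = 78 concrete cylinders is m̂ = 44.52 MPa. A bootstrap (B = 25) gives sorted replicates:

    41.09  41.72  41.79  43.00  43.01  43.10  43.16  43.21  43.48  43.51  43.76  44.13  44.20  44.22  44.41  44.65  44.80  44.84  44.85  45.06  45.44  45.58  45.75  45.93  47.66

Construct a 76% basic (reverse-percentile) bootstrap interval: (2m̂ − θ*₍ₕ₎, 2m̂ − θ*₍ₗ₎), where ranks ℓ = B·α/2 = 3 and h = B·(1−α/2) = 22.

(43.46, 47.25)

Percentile endpoints at ranks 3 and 22: θ*₍3₎ = 41.79, θ*₍22₎ = 45.58.
Basic interval reflects these around m̂:
  lower = 2 × 44.52 − 45.58 = 43.46
  upper = 2 × 44.52 − 41.79 = 47.25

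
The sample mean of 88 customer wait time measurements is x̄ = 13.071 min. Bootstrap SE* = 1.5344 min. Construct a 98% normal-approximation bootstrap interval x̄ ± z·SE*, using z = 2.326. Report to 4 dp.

Margin = 2.326 × 1.5344 = 3.56901
Interval: 13.071 ± 3.56901

(9.5020, 16.6400)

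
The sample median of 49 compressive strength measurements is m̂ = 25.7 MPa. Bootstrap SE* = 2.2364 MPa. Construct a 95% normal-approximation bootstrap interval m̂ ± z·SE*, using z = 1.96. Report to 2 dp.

(21.32, 30.08)

Margin = 1.96 × 2.2364 = 4.383
Interval: 25.7 ± 4.383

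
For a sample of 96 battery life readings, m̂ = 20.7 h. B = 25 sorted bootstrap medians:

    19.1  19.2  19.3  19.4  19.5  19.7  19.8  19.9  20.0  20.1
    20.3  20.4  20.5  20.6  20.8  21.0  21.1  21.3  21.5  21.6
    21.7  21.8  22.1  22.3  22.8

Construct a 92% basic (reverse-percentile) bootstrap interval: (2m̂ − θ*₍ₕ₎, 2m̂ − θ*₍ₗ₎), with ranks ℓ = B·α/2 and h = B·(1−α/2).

(19.1, 22.3)

Percentile endpoints at ranks 1 and 24: θ*₍1₎ = 19.1, θ*₍24₎ = 22.3.
Basic interval reflects these around m̂:
  lower = 2 × 20.7 − 22.3 = 19.1
  upper = 2 × 20.7 − 19.1 = 22.3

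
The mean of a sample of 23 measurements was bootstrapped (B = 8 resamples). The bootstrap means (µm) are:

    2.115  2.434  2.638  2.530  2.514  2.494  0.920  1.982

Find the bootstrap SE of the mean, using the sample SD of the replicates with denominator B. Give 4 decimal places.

Bootstrap SE is the standard deviation of the 8 replicate means.
Mean of replicates: (2.115 + 2.434 + 2.638 + 2.530 + 2.514 + 2.494 + 0.920 + 1.982) / 8 = 17.62700 / 8 = 2.20337
Sum of squared deviations: (−0.08837)² + (+0.23063)² + (+0.43463)² + (+0.32662)² + (+0.31062)² + (+0.29063)² + (−1.28337)² + (−0.22137)² = 2.23359
Variance = 2.23359 / 8 = 0.27920
SE* = √0.27920

SE* = 0.5284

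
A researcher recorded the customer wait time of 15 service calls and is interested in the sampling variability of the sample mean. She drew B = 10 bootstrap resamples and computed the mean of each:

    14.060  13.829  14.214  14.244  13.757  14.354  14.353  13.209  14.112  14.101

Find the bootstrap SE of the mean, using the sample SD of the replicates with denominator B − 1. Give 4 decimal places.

SE* = 0.3480

Bootstrap SE is the standard deviation of the 10 replicate means.
Mean of replicates: (14.060 + 13.829 + 14.214 + 14.244 + 13.757 + 14.354 + 14.353 + 13.209 + 14.112 + 14.101) / 10 = 140.23300 / 10 = 14.02330
Sum of squared deviations: (+0.03670)² + (−0.19430)² + (+0.19070)² + (+0.22070)² + (−0.26630)² + (+0.33070)² + (+0.32970)² + (−0.81430)² + (+0.08870)² + (+0.07770)² = 1.09014
Variance = 1.09014 / 9 = 0.12113
SE* = √0.12113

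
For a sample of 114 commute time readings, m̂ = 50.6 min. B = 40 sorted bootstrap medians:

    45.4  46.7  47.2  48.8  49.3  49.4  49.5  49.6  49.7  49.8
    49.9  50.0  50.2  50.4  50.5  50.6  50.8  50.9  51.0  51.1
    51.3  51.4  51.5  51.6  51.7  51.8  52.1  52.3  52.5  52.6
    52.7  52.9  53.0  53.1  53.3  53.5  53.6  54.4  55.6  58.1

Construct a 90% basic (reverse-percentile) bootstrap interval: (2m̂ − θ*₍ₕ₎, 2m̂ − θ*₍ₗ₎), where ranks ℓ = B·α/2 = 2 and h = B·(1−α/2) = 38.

(46.8, 54.5)

Percentile endpoints at ranks 2 and 38: θ*₍2₎ = 46.7, θ*₍38₎ = 54.4.
Basic interval reflects these around m̂:
  lower = 2 × 50.6 − 54.4 = 46.8
  upper = 2 × 50.6 − 46.7 = 54.5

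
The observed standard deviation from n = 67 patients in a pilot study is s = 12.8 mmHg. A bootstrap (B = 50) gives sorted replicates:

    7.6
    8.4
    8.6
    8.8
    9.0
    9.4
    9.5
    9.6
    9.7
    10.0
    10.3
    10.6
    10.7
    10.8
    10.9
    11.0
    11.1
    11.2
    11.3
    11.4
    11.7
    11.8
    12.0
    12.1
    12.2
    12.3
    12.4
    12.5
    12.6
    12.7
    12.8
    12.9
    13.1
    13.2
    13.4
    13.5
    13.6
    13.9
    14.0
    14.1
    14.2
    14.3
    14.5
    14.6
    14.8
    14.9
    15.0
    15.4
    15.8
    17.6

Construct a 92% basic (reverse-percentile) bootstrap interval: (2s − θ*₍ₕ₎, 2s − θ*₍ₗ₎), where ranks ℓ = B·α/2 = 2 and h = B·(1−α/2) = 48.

Percentile endpoints at ranks 2 and 48: θ*₍2₎ = 8.4, θ*₍48₎ = 15.4.
Basic interval reflects these around s:
  lower = 2 × 12.8 − 15.4 = 10.2
  upper = 2 × 12.8 − 8.4 = 17.2

(10.2, 17.2)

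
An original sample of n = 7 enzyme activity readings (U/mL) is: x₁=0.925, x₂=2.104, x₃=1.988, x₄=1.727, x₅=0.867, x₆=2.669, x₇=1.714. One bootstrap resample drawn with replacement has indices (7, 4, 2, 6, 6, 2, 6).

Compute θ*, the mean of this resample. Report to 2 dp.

Resample values: 1.714, 1.727, 2.104, 2.669, 2.669, 2.104, 2.669.
Mean = (1.714 + 1.727 + 2.104 + 2.669 + 2.669 + 2.104 + 2.669) / 7 = 15.6560 / 7 = 2.24

θ* = 2.24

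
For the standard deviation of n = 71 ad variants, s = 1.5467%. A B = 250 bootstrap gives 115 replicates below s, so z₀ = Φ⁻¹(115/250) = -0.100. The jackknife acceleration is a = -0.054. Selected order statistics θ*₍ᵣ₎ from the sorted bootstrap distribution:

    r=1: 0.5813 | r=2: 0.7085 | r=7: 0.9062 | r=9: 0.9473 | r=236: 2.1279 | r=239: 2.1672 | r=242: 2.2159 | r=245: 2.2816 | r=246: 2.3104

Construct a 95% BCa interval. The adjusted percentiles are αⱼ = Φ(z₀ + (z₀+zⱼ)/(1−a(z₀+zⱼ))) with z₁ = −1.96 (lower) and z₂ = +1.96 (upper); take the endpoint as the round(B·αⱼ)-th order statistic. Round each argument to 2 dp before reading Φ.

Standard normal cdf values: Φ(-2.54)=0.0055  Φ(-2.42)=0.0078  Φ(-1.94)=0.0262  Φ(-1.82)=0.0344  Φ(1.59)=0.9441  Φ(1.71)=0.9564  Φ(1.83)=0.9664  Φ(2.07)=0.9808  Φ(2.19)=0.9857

(0.7085, 2.1279)

Lower: z₀ + z₁ = -0.100 + (-1.960) = -2.060; 1 − a(z₀+z₁) = 1 − (-0.054)(-2.060) = 0.8888; argument = -0.100 + (-2.060)/0.8888 = -2.4178 → -2.42.
α₁ = Φ(-2.42) = 0.0078; rank = round(250 × 0.0078) = 2; θ*₍2₎ = 0.7085.
Upper: z₀ + z₂ = 1.860; 1 − a(z₀+z₂) = 1.1004; argument = 1.5902 → 1.59; α₂ = 0.9441; rank = 236; θ*₍236₎ = 2.1279.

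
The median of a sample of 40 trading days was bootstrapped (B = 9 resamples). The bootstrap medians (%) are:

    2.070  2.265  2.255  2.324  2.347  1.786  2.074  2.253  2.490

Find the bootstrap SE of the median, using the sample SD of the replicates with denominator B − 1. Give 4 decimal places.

SE* = 0.2046

Bootstrap SE is the standard deviation of the 9 replicate medians.
Mean of replicates: (2.070 + 2.265 + 2.255 + 2.324 + 2.347 + 1.786 + 2.074 + 2.253 + 2.490) / 9 = 19.86400 / 9 = 2.20711
Sum of squared deviations: (−0.13711)² + (+0.05789)² + (+0.04789)² + (+0.11689)² + (+0.13989)² + (−0.42111)² + (−0.13311)² + (+0.04589)² + (+0.28289)² = 0.33486
Variance = 0.33486 / 8 = 0.04186
SE* = √0.04186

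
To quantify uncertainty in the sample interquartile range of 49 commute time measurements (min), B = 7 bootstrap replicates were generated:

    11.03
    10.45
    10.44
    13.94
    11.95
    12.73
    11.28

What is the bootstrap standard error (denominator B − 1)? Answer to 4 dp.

SE* = 1.2855

Bootstrap SE is the standard deviation of the 7 replicate interquartile ranges.
Mean of replicates: (11.03 + 10.45 + 10.44 + 13.94 + 11.95 + 12.73 + 11.28) / 7 = 81.82000 / 7 = 11.68857
Sum of squared deviations: (−0.65857)² + (−1.23857)² + (−1.24857)² + (+2.25143)² + (+0.26143)² + (+1.04143)² + (−0.40857)² = 9.91549
Variance = 9.91549 / 6 = 1.65258
SE* = √1.65258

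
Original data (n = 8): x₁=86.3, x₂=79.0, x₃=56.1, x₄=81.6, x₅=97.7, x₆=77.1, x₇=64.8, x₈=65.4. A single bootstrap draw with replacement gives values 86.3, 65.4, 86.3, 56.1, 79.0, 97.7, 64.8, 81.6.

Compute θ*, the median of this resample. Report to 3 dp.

Sorted: 56.1, 64.8, 65.4, 79.0, 81.6, 86.3, 86.3, 97.7
Median = average of the two middle values = 80.300

θ* = 80.300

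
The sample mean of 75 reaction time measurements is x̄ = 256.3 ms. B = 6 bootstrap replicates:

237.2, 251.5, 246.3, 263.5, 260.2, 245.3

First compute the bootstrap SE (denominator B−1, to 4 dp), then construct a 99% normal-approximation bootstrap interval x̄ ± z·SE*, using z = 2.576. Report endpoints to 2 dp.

(230.92, 281.68)

Mean of replicates = 250.6667; sum of squared deviations = 485.4933; SE* = √(485.4933/5) = 9.8539
Margin = 2.576 × 9.8539 = 25.384
Interval: 256.3 ± 25.384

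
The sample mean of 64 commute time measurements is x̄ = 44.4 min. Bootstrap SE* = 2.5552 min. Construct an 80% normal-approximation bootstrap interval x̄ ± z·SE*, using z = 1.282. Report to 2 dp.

(41.12, 47.68)

Margin = 1.282 × 2.5552 = 3.276
Interval: 44.4 ± 3.276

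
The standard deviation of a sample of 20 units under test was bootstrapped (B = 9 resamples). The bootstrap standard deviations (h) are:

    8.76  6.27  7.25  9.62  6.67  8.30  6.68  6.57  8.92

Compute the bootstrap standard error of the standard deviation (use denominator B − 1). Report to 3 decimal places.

Bootstrap SE is the standard deviation of the 9 replicate standard deviations.
Mean of replicates: (8.76 + 6.27 + 7.25 + 9.62 + 6.67 + 8.30 + 6.68 + 6.57 + 8.92) / 9 = 69.0400 / 9 = 7.6711
Sum of squared deviations: (+1.0889)² + (−1.4011)² + (−0.4211)² + (+1.9489)² + (−1.0011)² + (+0.6289)² + (−0.9911)² + (−1.1011)² + (+1.2489)² = 12.2765
Variance = 12.2765 / 8 = 1.5346
SE* = √1.5346

SE* = 1.239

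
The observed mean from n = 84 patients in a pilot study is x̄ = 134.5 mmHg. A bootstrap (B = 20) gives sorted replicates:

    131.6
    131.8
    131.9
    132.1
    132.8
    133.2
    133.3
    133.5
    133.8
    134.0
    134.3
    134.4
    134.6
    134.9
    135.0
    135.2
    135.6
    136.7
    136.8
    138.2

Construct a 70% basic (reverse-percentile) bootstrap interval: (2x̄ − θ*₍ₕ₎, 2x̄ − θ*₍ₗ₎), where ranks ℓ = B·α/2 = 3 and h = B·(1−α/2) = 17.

Percentile endpoints at ranks 3 and 17: θ*₍3₎ = 131.9, θ*₍17₎ = 135.6.
Basic interval reflects these around x̄:
  lower = 2 × 134.5 − 135.6 = 133.4
  upper = 2 × 134.5 − 131.9 = 137.1

(133.4, 137.1)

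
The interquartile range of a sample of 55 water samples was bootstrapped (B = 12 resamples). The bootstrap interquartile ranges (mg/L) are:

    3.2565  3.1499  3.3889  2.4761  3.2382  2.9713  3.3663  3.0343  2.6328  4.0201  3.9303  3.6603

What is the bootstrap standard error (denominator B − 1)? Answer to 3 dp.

Bootstrap SE is the standard deviation of the 12 replicate interquartile ranges.
Mean of replicates: (3.2565 + 3.1499 + 3.3889 + 2.4761 + 3.2382 + 2.9713 + 3.3663 + 3.0343 + 2.6328 + 4.0201 + 3.9303 + 3.6603) / 12 = 39.12500 / 12 = 3.26042
Sum of squared deviations: (−0.00392)² + (−0.11052)² + (+0.12848)² + (−0.78432)² + (−0.02222)² + (−0.28912)² + (+0.10588)² + (−0.22612)² + (−0.62762)² + (+0.75968)² + (+0.66988)² + (+0.39988)² = 2.36998
Variance = 2.36998 / 11 = 0.21545
SE* = √0.21545

SE* = 0.464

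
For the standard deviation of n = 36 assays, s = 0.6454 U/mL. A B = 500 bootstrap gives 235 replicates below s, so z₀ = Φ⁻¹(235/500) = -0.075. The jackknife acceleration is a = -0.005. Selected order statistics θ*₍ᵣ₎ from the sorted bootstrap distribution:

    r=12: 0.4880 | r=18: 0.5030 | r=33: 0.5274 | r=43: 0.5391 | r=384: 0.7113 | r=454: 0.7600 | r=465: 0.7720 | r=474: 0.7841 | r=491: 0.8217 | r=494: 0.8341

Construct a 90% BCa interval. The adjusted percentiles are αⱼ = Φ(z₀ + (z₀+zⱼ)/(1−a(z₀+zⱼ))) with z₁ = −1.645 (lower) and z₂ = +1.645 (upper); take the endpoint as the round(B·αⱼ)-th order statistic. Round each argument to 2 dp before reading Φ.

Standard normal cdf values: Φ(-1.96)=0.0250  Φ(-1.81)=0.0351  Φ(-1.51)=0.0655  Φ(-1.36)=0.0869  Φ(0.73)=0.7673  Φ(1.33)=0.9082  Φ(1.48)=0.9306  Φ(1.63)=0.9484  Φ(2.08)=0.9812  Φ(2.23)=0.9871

(0.5030, 0.7720)

Lower: z₀ + z₁ = -0.075 + (-1.645) = -1.720; 1 − a(z₀+z₁) = 1 − (-0.005)(-1.720) = 0.9914; argument = -0.075 + (-1.720)/0.9914 = -1.8099 → -1.81.
α₁ = Φ(-1.81) = 0.0351; rank = round(500 × 0.0351) = 18; θ*₍18₎ = 0.5030.
Upper: z₀ + z₂ = 1.570; 1 − a(z₀+z₂) = 1.0078; argument = 1.4828 → 1.48; α₂ = 0.9306; rank = 465; θ*₍465₎ = 0.7720.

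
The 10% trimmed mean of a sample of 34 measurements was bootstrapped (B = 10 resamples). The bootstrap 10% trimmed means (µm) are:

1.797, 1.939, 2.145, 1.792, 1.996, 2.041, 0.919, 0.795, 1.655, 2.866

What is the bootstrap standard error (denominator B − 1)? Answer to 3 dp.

Bootstrap SE is the standard deviation of the 10 replicate 10% trimmed means.
Mean of replicates: (1.797 + 1.939 + 2.145 + 1.792 + 1.996 + 2.041 + 0.919 + 0.795 + 1.655 + 2.866) / 10 = 17.9450 / 10 = 1.7945
Sum of squared deviations: (+0.0025)² + (+0.1445)² + (+0.3505)² + (−0.0025)² + (+0.2015)² + (+0.2465)² + (−0.8755)² + (−0.9995)² + (−0.1395)² + (+1.0715)² = 3.1782
Variance = 3.1782 / 9 = 0.3531
SE* = √0.3531

SE* = 0.594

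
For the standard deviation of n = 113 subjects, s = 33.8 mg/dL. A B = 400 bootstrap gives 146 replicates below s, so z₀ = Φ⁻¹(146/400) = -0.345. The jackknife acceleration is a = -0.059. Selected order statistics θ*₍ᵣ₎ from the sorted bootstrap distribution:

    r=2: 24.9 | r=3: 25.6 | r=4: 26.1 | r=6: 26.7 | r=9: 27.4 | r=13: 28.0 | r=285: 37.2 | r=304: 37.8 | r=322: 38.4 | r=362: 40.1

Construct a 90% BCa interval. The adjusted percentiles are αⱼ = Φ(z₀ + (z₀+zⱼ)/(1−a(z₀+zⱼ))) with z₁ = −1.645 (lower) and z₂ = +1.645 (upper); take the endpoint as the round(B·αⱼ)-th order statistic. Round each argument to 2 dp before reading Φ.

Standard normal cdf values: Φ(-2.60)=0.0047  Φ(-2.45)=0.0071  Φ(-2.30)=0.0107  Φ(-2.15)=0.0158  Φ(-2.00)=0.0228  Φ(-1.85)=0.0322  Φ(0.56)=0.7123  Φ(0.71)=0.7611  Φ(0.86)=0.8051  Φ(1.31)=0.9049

(24.9, 38.4)

Lower: z₀ + z₁ = -0.345 + (-1.645) = -1.990; 1 − a(z₀+z₁) = 1 − (-0.059)(-1.990) = 0.8826; argument = -0.345 + (-1.990)/0.8826 = -2.5997 → -2.60.
α₁ = Φ(-2.60) = 0.0047; rank = round(400 × 0.0047) = 2; θ*₍2₎ = 24.9.
Upper: z₀ + z₂ = 1.300; 1 − a(z₀+z₂) = 1.0767; argument = 0.8624 → 0.86; α₂ = 0.8051; rank = 322; θ*₍322₎ = 38.4.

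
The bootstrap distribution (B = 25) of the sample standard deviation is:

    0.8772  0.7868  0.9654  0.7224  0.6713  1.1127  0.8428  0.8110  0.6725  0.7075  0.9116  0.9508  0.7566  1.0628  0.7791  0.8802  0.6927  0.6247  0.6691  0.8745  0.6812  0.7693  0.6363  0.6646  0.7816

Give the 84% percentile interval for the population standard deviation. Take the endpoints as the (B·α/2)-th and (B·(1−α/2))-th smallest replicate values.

Sorted replicates: 0.6247, 0.6363, 0.6646, 0.6691, 0.6713, 0.6725, 0.6812, 0.6927, 0.7075, 0.7224, 0.7566, 0.7693, 0.7791, 0.7816, 0.7868, 0.8110, 0.8428, 0.8745, 0.8772, 0.8802, 0.9116, 0.9508, 0.9654, 1.0628, 1.1127
α = 0.16; lower rank = 25 × 0.080 = 2; upper rank = 25 × 0.920 = 23.
The 2nd smallest replicate is 0.6363; the 23rd is 0.9654.

(0.6363, 0.9654)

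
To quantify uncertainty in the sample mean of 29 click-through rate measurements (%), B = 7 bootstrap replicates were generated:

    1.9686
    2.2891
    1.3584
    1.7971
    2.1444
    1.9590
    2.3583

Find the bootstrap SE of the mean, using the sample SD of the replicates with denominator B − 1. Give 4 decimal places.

Bootstrap SE is the standard deviation of the 7 replicate means.
Mean of replicates: (1.9686 + 2.2891 + 1.3584 + 1.7971 + 2.1444 + 1.9590 + 2.3583) / 7 = 13.87490 / 7 = 1.98213
Sum of squared deviations: (−0.01353)² + (+0.30697)² + (−0.62373)² + (−0.18503)² + (+0.16227)² + (−0.02313)² + (+0.37617)² = 0.68606
Variance = 0.68606 / 6 = 0.11434
SE* = √0.11434

SE* = 0.3381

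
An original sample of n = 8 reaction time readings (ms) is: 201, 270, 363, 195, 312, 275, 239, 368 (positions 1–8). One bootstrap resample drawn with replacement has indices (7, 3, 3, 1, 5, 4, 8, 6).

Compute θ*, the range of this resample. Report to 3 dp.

θ* = 173.000

Resample values: 239, 363, 363, 201, 312, 195, 368, 275.
Range = 368 − 195 = 173.000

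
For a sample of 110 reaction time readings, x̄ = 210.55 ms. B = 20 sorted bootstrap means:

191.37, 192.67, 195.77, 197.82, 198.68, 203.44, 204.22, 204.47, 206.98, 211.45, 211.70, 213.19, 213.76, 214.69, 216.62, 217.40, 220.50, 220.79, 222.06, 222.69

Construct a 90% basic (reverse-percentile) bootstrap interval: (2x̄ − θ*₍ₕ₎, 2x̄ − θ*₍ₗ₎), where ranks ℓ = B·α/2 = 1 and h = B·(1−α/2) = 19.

Percentile endpoints at ranks 1 and 19: θ*₍1₎ = 191.37, θ*₍19₎ = 222.06.
Basic interval reflects these around x̄:
  lower = 2 × 210.55 − 222.06 = 199.04
  upper = 2 × 210.55 − 191.37 = 229.73

(199.04, 229.73)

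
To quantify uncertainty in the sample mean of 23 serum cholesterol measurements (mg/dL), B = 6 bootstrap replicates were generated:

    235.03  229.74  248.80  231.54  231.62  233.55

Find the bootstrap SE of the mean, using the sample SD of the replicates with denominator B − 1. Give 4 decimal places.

Bootstrap SE is the standard deviation of the 6 replicate means.
Mean of replicates: (235.03 + 229.74 + 248.80 + 231.54 + 231.62 + 233.55) / 6 = 1410.28000 / 6 = 235.04667
Sum of squared deviations: (−0.01667)² + (−5.30667)² + (+13.75333)² + (−3.50667)² + (−3.42667)² + (−1.49667)² = 243.59393
Variance = 243.59393 / 5 = 48.71879
SE* = √48.71879

SE* = 6.9799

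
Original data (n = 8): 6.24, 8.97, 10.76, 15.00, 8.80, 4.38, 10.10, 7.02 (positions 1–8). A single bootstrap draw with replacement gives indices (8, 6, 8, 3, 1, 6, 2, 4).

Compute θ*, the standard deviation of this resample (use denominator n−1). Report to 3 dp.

Resample values: 7.02, 4.38, 7.02, 10.76, 6.24, 4.38, 8.97, 15.00.
Mean = 7.9712; sum of squared deviations = 88.7791
s² = 88.7791 / 7 = 12.6827
s = √12.6827 = 3.561

θ* = 3.561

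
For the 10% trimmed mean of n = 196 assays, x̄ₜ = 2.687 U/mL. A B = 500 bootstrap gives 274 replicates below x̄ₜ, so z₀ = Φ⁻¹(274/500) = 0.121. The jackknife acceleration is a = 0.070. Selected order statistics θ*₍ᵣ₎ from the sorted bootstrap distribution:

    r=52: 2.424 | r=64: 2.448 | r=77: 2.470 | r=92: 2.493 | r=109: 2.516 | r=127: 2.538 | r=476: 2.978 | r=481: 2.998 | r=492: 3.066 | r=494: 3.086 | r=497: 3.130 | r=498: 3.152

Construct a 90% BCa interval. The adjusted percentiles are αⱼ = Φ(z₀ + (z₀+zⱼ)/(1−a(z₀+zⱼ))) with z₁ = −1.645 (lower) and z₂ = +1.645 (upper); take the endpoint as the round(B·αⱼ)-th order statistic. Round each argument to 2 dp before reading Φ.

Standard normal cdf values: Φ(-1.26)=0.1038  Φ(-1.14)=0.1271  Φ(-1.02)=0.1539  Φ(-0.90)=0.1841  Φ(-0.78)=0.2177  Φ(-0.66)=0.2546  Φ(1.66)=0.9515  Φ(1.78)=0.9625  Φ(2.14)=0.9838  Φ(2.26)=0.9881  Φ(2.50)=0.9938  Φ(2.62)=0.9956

(2.424, 3.066)

Lower: z₀ + z₁ = 0.121 + (-1.645) = -1.524; 1 − a(z₀+z₁) = 1 − (0.070)(-1.524) = 1.1067; argument = 0.121 + (-1.524)/1.1067 = -1.2561 → -1.26.
α₁ = Φ(-1.26) = 0.1038; rank = round(500 × 0.1038) = 52; θ*₍52₎ = 2.424.
Upper: z₀ + z₂ = 1.766; 1 − a(z₀+z₂) = 0.8764; argument = 2.1361 → 2.14; α₂ = 0.9838; rank = 492; θ*₍492₎ = 3.066.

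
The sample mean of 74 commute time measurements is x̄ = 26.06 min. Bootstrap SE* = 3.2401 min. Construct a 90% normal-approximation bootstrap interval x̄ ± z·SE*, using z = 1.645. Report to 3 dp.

Margin = 1.645 × 3.2401 = 5.3300
Interval: 26.06 ± 5.3300

(20.730, 31.390)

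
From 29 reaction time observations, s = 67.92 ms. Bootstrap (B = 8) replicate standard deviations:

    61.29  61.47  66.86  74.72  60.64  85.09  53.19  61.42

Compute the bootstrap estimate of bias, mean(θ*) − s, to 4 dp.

bias = −2.3350

mean(θ*) = (61.29 + 61.47 + 66.86 + 74.72 + 60.64 + 85.09 + 53.19 + 61.42) / 8 = 65.58500
bias = 65.58500 − 67.92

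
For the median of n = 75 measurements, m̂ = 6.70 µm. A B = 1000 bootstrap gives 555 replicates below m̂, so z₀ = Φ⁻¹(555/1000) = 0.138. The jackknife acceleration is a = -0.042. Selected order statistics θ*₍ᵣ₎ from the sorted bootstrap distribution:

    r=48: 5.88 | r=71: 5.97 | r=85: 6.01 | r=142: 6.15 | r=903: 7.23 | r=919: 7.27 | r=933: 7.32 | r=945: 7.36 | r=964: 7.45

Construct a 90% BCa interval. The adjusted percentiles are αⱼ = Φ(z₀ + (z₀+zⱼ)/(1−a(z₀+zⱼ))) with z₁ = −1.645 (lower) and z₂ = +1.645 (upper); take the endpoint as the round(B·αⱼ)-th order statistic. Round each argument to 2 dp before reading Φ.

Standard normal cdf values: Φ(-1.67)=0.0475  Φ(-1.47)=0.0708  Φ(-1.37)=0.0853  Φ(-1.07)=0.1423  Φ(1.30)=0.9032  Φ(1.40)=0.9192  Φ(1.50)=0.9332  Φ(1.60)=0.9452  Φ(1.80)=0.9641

Lower: z₀ + z₁ = 0.138 + (-1.645) = -1.507; 1 − a(z₀+z₁) = 1 − (-0.042)(-1.507) = 0.9367; argument = 0.138 + (-1.507)/0.9367 = -1.4708 → -1.47.
α₁ = Φ(-1.47) = 0.0708; rank = round(1000 × 0.0708) = 71; θ*₍71₎ = 5.97.
Upper: z₀ + z₂ = 1.783; 1 − a(z₀+z₂) = 1.0749; argument = 1.7968 → 1.80; α₂ = 0.9641; rank = 964; θ*₍964₎ = 7.45.

(5.97, 7.45)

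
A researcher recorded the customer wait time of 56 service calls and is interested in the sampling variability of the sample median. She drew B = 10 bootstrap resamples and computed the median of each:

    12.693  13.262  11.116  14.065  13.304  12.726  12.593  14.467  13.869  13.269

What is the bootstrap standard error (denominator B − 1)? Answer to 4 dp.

Bootstrap SE is the standard deviation of the 10 replicate medians.
Mean of replicates: (12.693 + 13.262 + 11.116 + 14.065 + 13.304 + 12.726 + 12.593 + 14.467 + 13.869 + 13.269) / 10 = 131.36400 / 10 = 13.13640
Sum of squared deviations: (−0.44340)² + (+0.12560)² + (−2.02040)² + (+0.92860)² + (+0.16760)² + (−0.41040)² + (−0.54340)² + (+1.33060)² + (+0.73260)² + (+0.13260)² = 7.97328
Variance = 7.97328 / 9 = 0.88592
SE* = √0.88592

SE* = 0.9412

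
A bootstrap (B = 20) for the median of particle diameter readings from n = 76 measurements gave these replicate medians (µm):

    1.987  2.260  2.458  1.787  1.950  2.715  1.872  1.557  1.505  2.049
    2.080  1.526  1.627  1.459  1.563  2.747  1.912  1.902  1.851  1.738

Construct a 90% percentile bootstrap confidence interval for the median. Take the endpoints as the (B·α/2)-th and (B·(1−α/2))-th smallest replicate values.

Sorted replicates: 1.459, 1.505, 1.526, 1.557, 1.563, 1.627, 1.738, 1.787, 1.851, 1.872, 1.902, 1.912, 1.950, 1.987, 2.049, 2.080, 2.260, 2.458, 2.715, 2.747
α = 0.10; lower rank = 20 × 0.050 = 1; upper rank = 20 × 0.950 = 19.
The 1st smallest replicate is 1.459; the 19th is 2.715.

(1.459, 2.715)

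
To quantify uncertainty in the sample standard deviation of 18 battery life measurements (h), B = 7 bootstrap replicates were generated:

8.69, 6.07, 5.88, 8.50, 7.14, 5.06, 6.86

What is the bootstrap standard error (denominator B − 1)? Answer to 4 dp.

Bootstrap SE is the standard deviation of the 7 replicate standard deviations.
Mean of replicates: (8.69 + 6.07 + 5.88 + 8.50 + 7.14 + 5.06 + 6.86) / 7 = 48.20000 / 7 = 6.88571
Sum of squared deviations: (+1.80429)² + (−0.81571)² + (−1.00571)² + (+1.61429)² + (+0.25429)² + (−1.82571)² + (−0.02571)² = 10.93677
Variance = 10.93677 / 6 = 1.82280
SE* = √1.82280

SE* = 1.3501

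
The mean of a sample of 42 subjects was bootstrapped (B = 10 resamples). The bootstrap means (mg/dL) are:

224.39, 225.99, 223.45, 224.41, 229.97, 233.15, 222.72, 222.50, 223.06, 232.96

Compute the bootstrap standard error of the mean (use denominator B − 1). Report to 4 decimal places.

SE* = 4.1889

Bootstrap SE is the standard deviation of the 10 replicate means.
Mean of replicates: (224.39 + 225.99 + 223.45 + 224.41 + 229.97 + 233.15 + 222.72 + 222.50 + 223.06 + 232.96) / 10 = 2262.60000 / 10 = 226.26000
Sum of squared deviations: (−1.87000)² + (−0.27000)² + (−2.81000)² + (−1.85000)² + (+3.71000)² + (+6.89000)² + (−3.54000)² + (−3.76000)² + (−3.20000)² + (+6.70000)² = 157.92380
Variance = 157.92380 / 9 = 17.54709
SE* = √17.54709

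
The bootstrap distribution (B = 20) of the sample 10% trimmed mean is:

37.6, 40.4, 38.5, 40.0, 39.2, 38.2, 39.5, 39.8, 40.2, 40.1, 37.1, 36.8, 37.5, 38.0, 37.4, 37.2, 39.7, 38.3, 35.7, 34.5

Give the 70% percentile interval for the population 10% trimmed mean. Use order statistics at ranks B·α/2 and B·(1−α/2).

(36.8, 40.0)

Sorted replicates: 34.5, 35.7, 36.8, 37.1, 37.2, 37.4, 37.5, 37.6, 38.0, 38.2, 38.3, 38.5, 39.2, 39.5, 39.7, 39.8, 40.0, 40.1, 40.2, 40.4
α = 0.30; lower rank = 20 × 0.150 = 3; upper rank = 20 × 0.850 = 17.
The 3rd smallest replicate is 36.8; the 17th is 40.0.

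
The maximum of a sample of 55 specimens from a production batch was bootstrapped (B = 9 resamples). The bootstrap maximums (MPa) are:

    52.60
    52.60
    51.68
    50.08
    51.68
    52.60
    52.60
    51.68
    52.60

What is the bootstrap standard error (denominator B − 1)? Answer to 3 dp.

SE* = 0.851

Bootstrap SE is the standard deviation of the 9 replicate maximums.
Mean of replicates: (52.60 + 52.60 + 51.68 + 50.08 + 51.68 + 52.60 + 52.60 + 51.68 + 52.60) / 9 = 468.1200 / 9 = 52.0133
Sum of squared deviations: (+0.5867)² + (+0.5867)² + (−0.3333)² + (−1.9333)² + (−0.3333)² + (+0.5867)² + (+0.5867)² + (−0.3333)² + (+0.5867)² = 5.7920
Variance = 5.7920 / 8 = 0.7240
SE* = √0.7240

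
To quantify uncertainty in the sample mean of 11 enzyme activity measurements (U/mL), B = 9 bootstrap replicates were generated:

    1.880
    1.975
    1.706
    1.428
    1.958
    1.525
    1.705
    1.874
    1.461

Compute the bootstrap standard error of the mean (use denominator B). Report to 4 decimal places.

Bootstrap SE is the standard deviation of the 9 replicate means.
Mean of replicates: (1.880 + 1.975 + 1.706 + 1.428 + 1.958 + 1.525 + 1.705 + 1.874 + 1.461) / 9 = 15.512000 / 9 = 1.723556
Sum of squared deviations: (+0.156444)² + (+0.251444)² + (−0.017556)² + (−0.295556)² + (+0.234444)² + (−0.198556)² + (−0.018556)² + (+0.150444)² + (−0.262556)² = 0.361662
Variance = 0.361662 / 9 = 0.040185
SE* = √0.040185

SE* = 0.2005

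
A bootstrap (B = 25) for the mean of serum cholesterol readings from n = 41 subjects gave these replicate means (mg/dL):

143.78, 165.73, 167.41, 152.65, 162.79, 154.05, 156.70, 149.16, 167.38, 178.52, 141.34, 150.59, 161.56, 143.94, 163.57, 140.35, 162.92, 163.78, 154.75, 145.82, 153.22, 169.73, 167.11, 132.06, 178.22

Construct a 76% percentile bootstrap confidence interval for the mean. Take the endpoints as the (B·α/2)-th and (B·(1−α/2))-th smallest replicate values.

(141.34, 167.41)

Sorted replicates: 132.06, 140.35, 141.34, 143.78, 143.94, 145.82, 149.16, 150.59, 152.65, 153.22, 154.05, 154.75, 156.70, 161.56, 162.79, 162.92, 163.57, 163.78, 165.73, 167.11, 167.38, 167.41, 169.73, 178.22, 178.52
α = 0.24; lower rank = 25 × 0.120 = 3; upper rank = 25 × 0.880 = 22.
The 3rd smallest replicate is 141.34; the 22nd is 167.41.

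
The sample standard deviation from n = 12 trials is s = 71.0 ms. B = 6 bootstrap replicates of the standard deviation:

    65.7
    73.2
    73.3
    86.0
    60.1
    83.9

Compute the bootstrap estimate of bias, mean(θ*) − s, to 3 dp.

mean(θ*) = (65.7 + 73.2 + 73.3 + 86.0 + 60.1 + 83.9) / 6 = 73.7000
bias = 73.7000 − 71.0

bias = +2.700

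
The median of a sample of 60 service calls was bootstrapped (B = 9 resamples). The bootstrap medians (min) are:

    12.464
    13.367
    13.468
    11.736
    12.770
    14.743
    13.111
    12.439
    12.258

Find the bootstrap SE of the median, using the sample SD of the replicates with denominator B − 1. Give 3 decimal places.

Bootstrap SE is the standard deviation of the 9 replicate medians.
Mean of replicates: (12.464 + 13.367 + 13.468 + 11.736 + 12.770 + 14.743 + 13.111 + 12.439 + 12.258) / 9 = 116.3560 / 9 = 12.9284
Sum of squared deviations: (−0.4644)² + (+0.4386)² + (+0.5396)² + (−1.1924)² + (−0.1584)² + (+1.8146)² + (+0.1826)² + (−0.4894)² + (−0.6704)² = 6.1612
Variance = 6.1612 / 8 = 0.7701
SE* = √0.7701

SE* = 0.878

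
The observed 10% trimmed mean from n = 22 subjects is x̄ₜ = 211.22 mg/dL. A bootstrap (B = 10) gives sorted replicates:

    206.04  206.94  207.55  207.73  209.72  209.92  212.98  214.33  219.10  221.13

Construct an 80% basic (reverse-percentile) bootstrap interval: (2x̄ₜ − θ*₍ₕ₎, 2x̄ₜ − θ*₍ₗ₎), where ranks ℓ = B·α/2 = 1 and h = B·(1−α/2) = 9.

Percentile endpoints at ranks 1 and 9: θ*₍1₎ = 206.04, θ*₍9₎ = 219.10.
Basic interval reflects these around x̄ₜ:
  lower = 2 × 211.22 − 219.10 = 203.34
  upper = 2 × 211.22 − 206.04 = 216.40

(203.34, 216.40)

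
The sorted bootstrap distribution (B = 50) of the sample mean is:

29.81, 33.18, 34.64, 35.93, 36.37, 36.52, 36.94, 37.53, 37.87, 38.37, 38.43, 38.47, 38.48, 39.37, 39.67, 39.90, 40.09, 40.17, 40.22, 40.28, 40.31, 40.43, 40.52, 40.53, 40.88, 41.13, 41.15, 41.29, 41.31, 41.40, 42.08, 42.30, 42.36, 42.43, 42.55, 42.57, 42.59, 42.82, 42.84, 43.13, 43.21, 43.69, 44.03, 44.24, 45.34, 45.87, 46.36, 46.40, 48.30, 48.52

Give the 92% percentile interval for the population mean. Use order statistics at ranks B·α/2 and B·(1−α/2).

α = 0.08; lower rank = 50 × 0.040 = 2; upper rank = 50 × 0.960 = 48.
The 2nd smallest replicate is 33.18; the 48th is 46.40.

(33.18, 46.40)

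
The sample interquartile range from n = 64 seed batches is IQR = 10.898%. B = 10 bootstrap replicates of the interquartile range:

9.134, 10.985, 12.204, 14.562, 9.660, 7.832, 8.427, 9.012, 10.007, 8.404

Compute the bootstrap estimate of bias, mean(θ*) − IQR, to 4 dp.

mean(θ*) = (9.134 + 10.985 + 12.204 + 14.562 + 9.660 + 7.832 + 8.427 + 9.012 + 10.007 + 8.404) / 10 = 10.02270
bias = 10.02270 − 10.898

bias = −0.8753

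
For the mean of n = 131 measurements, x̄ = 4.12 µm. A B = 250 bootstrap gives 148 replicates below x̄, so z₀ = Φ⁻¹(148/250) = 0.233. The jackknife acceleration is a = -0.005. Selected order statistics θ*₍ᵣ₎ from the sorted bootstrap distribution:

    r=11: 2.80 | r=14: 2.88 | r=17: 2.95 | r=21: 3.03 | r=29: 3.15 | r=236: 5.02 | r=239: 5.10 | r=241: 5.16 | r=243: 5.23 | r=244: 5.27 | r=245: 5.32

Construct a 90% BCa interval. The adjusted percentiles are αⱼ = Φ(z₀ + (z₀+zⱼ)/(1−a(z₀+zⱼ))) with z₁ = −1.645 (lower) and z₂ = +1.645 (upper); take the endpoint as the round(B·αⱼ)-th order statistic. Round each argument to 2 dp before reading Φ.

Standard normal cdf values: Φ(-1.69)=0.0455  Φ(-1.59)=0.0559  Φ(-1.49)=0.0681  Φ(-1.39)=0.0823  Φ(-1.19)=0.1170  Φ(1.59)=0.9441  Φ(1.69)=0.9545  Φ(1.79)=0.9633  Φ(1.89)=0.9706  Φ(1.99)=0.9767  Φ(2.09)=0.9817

(3.15, 5.32)

Lower: z₀ + z₁ = 0.233 + (-1.645) = -1.412; 1 − a(z₀+z₁) = 1 − (-0.005)(-1.412) = 0.9929; argument = 0.233 + (-1.412)/0.9929 = -1.1890 → -1.19.
α₁ = Φ(-1.19) = 0.1170; rank = round(250 × 0.1170) = 29; θ*₍29₎ = 3.15.
Upper: z₀ + z₂ = 1.878; 1 − a(z₀+z₂) = 1.0094; argument = 2.0935 → 2.09; α₂ = 0.9817; rank = 245; θ*₍245₎ = 5.32.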